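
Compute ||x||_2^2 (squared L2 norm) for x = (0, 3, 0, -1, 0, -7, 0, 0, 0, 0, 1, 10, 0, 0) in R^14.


Non-zero entries: [(1, 3), (3, -1), (5, -7), (10, 1), (11, 10)]
Squares: [9, 1, 49, 1, 100]
||x||_2^2 = sum = 160.

160


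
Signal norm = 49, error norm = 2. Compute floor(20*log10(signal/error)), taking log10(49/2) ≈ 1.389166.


||x||/||e|| = 49/2.
log10(49/2) ≈ 1.389166.
20*log10(||x||/||e||) ≈ 20*1.389166 = 27.78332.
floor(27.78332) = 27.

27


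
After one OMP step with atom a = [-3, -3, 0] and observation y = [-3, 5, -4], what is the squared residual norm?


a^T a = 18.
a^T y = -6.
coeff = -6/18 = -1/3.
||r||^2 = 48.

48


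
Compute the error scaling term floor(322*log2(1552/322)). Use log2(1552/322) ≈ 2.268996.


log2(n/k) = log2(1552/322) ≈ 2.268996.
k*log2(n/k) ≈ 322*2.268996 = 730.616712.
floor(730.616712) = 730.

730


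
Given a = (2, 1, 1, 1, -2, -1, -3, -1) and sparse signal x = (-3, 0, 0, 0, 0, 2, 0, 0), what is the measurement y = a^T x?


Non-zero terms: ['2*-3', '-1*2']
Products: [-6, -2]
y = sum = -8.

-8


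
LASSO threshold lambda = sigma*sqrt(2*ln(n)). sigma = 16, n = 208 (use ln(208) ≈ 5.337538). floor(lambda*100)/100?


ln(208) ≈ 5.337538.
2*ln(n) ≈ 10.675076.
sqrt(2*ln(n)) ≈ sqrt(10.675076) ≈ 3.267273.
lambda ≈ 16*3.267273 = 52.276368.
floor(lambda*100)/100 = 52.27.

52.27


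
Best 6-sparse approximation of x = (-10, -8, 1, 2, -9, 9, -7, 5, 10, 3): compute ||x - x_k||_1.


Sorted |x_i| descending: [10, 10, 9, 9, 8, 7, 5, 3, 2, 1]
Keep top 6: [10, 10, 9, 9, 8, 7]
Tail entries: [5, 3, 2, 1]
L1 error = sum of tail = 11.

11


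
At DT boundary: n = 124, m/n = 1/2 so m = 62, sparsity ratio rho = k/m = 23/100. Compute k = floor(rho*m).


m = 1/2*124 = 62.
rho = 23/100.
rho*m = 23/100*62 = 14.26.
k = floor(14.26) = 14.

14


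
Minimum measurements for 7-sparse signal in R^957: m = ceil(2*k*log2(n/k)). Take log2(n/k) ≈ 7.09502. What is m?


log2(n/k) = log2(957/7) ≈ 7.09502.
2*k*log2(n/k) ≈ 2*7*7.09502 = 99.33028.
m = ceil(99.33028) = 100.

100


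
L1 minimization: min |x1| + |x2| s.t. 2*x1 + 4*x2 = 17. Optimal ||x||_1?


Axis intercepts:
  x1 = 17/2, x2 = 0: L1 = 17/2
  x1 = 0, x2 = 17/4: L1 = 17/4
x* = (0, 17/4)
||x*||_1 = 17/4.

17/4


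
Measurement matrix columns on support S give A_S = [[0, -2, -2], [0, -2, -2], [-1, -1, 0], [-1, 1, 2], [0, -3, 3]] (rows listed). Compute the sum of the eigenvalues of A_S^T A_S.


Sum of eigenvalues of A_S^T A_S = trace(A_S^T A_S) = sum of squared column norms of A_S.
A_S^T A_S diagonal: [2, 19, 21].
trace = 2 + 19 + 21 = 42.

42


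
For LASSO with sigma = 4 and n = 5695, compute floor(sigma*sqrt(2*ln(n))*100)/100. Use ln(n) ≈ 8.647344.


ln(5695) ≈ 8.647344.
2*ln(n) ≈ 17.294688.
sqrt(2*ln(n)) ≈ sqrt(17.294688) ≈ 4.158688.
lambda ≈ 4*4.158688 = 16.634752.
floor(lambda*100)/100 = 16.63.

16.63


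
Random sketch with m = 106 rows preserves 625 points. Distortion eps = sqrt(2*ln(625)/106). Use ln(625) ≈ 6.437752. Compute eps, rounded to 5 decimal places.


ln(625) ≈ 6.437752.
2*ln(N)/m ≈ 2*6.437752/106 ≈ 0.12146702.
eps = sqrt(0.12146702) ≈ 0.3485212 ≈ 0.34852.

0.34852


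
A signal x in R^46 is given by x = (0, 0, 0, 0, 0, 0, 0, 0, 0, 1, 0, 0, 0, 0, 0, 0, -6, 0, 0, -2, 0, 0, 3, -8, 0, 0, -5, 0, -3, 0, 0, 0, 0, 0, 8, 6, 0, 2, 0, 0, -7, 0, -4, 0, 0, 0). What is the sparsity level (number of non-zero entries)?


Non-zero positions: [9, 16, 19, 22, 23, 26, 28, 34, 35, 37, 40, 42].
Sparsity = 12.

12


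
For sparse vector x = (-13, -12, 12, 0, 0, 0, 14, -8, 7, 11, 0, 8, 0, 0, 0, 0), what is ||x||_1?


Non-zero entries: [(0, -13), (1, -12), (2, 12), (6, 14), (7, -8), (8, 7), (9, 11), (11, 8)]
Absolute values: [13, 12, 12, 14, 8, 7, 11, 8]
||x||_1 = sum = 85.

85


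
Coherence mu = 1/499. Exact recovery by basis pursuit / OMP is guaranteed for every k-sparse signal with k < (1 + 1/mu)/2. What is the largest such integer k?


1/mu = 499.
1 + 1/mu = 500.
(1 + 1/mu)/2 = 250 is an integer and the inequality is strict, so k_max = 250 - 1 = 249.

249


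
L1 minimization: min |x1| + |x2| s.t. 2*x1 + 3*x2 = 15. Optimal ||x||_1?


Axis intercepts:
  x1 = 15/2, x2 = 0: L1 = 15/2
  x1 = 0, x2 = 5: L1 = 5
x* = (0, 5)
||x*||_1 = 5.

5


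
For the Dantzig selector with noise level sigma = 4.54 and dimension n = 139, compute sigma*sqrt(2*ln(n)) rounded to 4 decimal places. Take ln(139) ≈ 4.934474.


ln(139) ≈ 4.934474.
2*ln(n) ≈ 9.868948.
sqrt(2*ln(n)) ≈ sqrt(9.868948) ≈ 3.141488.
threshold ≈ 4.54*3.141488 = 14.26235552 ≈ 14.2624.

14.2624


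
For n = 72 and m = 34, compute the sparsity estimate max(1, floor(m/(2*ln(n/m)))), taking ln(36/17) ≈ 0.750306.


n/m = 72/34 = 36/17.
ln(n/m) ≈ 0.750306.
2*ln(n/m) ≈ 1.500612.
m/(2*ln(n/m)) ≈ 34/1.500612 ≈ 22.6574.
floor = 22.
k_max = max(1, 22) = 22.

22


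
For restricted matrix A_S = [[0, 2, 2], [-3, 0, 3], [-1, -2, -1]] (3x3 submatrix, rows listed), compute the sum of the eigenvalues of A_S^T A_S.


Sum of eigenvalues of A_S^T A_S = trace(A_S^T A_S) = sum of squared column norms of A_S.
A_S^T A_S diagonal: [10, 8, 14].
trace = 10 + 8 + 14 = 32.

32


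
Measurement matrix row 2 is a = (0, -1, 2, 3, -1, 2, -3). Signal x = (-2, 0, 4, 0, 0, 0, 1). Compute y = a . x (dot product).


Non-zero terms: ['0*-2', '2*4', '-3*1']
Products: [0, 8, -3]
y = sum = 5.

5


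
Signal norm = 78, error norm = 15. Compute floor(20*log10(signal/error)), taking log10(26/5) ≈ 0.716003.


||x||/||e|| = 78/15 = 26/5.
log10(26/5) ≈ 0.716003.
20*log10(||x||/||e||) ≈ 20*0.716003 = 14.32006.
floor(14.32006) = 14.

14


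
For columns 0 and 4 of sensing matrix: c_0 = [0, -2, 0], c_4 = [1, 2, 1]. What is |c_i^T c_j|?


Inner product: 0*1 + -2*2 + 0*1
Products: [0, -4, 0]
Sum = -4.
|dot| = 4.

4


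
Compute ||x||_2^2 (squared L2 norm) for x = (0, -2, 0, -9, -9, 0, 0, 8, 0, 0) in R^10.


Non-zero entries: [(1, -2), (3, -9), (4, -9), (7, 8)]
Squares: [4, 81, 81, 64]
||x||_2^2 = sum = 230.

230


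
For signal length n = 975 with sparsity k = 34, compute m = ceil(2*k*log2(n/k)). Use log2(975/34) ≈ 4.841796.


log2(n/k) = log2(975/34) ≈ 4.841796.
2*k*log2(n/k) ≈ 2*34*4.841796 = 329.242128.
m = ceil(329.242128) = 330.

330


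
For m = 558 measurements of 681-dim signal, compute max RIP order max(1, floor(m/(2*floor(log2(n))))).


floor(log2(681)) = 9.
2*9 = 18.
m/(2*floor(log2(n))) = 558/18 ≈ 31.0.
floor = 31.
k = max(1, 31) = 31.

31


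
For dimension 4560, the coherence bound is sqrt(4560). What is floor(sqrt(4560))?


67^2 = 4489 <= 4560 < 4624 = 68^2, so 67 <= sqrt(4560) < 68.
floor(sqrt(4560)) = 67.

67


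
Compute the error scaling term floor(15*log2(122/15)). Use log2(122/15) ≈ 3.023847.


log2(n/k) = log2(122/15) ≈ 3.023847.
k*log2(n/k) ≈ 15*3.023847 = 45.357705.
floor(45.357705) = 45.

45


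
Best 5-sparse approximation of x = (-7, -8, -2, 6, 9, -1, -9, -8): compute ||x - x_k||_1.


Sorted |x_i| descending: [9, 9, 8, 8, 7, 6, 2, 1]
Keep top 5: [9, 9, 8, 8, 7]
Tail entries: [6, 2, 1]
L1 error = sum of tail = 9.

9


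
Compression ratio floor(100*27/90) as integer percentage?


100*m/n = 100*27/90 ≈ 30.0.
floor = 30.

30


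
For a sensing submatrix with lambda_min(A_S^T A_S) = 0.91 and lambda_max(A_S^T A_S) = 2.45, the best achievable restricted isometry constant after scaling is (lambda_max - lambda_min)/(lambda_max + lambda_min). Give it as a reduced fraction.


lambda_max - lambda_min = 2.45 - 0.91 = 1.54.
lambda_max + lambda_min = 2.45 + 0.91 = 3.36.
delta = 1.54/3.36 = 154/336 = 11/24.

11/24


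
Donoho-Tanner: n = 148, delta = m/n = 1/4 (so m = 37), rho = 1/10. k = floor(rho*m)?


m = 1/4*148 = 37.
rho = 1/10.
rho*m = 1/10*37 = 3.7.
k = floor(3.7) = 3.

3


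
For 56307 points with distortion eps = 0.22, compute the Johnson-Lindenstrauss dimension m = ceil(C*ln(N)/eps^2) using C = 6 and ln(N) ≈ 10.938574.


ln(56307) ≈ 10.938574.
eps^2 = 0.22^2 = 0.0484.
C*ln(N)/eps^2 ≈ 6*10.938574/0.0484 ≈ 1356.0216.
m = ceil(1356.0216) = 1357.

1357


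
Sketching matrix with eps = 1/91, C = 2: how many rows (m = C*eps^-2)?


1/eps = 91.
(1/eps)^2 = 8281.
m = 2*8281 = 16562.

16562


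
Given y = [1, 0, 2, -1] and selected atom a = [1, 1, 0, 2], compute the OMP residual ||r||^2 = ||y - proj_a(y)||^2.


a^T a = 6.
a^T y = -1.
coeff = -1/6 = -1/6.
||r||^2 = 35/6.

35/6


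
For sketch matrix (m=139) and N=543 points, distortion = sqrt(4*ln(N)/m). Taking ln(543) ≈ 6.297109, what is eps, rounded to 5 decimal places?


ln(543) ≈ 6.297109.
4*ln(N)/m ≈ 4*6.297109/139 ≈ 0.18121177.
eps = sqrt(0.18121177) ≈ 0.4256898 ≈ 0.42569.

0.42569


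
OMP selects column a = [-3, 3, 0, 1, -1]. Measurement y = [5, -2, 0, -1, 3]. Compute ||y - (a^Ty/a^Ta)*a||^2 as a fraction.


a^T a = 20.
a^T y = -25.
coeff = -25/20 = -5/4.
||r||^2 = 31/4.

31/4


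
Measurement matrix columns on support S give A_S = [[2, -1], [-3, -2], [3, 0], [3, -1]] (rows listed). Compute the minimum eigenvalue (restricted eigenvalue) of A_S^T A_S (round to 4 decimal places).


A_S^T A_S = [[31, 1], [1, 6]].
trace = 37.
det = 185.
disc = trace^2 - 4*det = 1369 - 4*185 = 629.
sqrt(629) ≈ 25.079872.
lam_min = (37 - sqrt(629))/2 ≈ (37 - 25.079872)/2 = 5.960064 ≈ 5.9601.

5.9601


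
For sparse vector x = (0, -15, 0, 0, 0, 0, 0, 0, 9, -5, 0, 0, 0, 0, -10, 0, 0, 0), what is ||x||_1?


Non-zero entries: [(1, -15), (8, 9), (9, -5), (14, -10)]
Absolute values: [15, 9, 5, 10]
||x||_1 = sum = 39.

39


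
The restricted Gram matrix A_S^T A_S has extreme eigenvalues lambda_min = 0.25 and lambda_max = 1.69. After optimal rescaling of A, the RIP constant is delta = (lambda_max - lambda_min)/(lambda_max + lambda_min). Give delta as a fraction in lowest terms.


lambda_max - lambda_min = 1.69 - 0.25 = 1.44.
lambda_max + lambda_min = 1.69 + 0.25 = 1.94.
delta = 1.44/1.94 = 144/194 = 72/97.

72/97


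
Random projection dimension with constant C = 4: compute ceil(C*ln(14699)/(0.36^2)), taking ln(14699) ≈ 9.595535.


ln(14699) ≈ 9.595535.
eps^2 = 0.36^2 = 0.1296.
C*ln(N)/eps^2 ≈ 4*9.595535/0.1296 ≈ 296.1585.
m = ceil(296.1585) = 297.

297


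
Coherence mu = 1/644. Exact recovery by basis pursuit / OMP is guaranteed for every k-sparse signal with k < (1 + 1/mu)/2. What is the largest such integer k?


1/mu = 644.
1 + 1/mu = 645.
(1 + 1/mu)/2 = 322.5 is not an integer, so k_max = floor(322.5) = 322.

322


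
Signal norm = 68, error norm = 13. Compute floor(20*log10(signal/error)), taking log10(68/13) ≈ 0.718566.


||x||/||e|| = 68/13.
log10(68/13) ≈ 0.718566.
20*log10(||x||/||e||) ≈ 20*0.718566 = 14.37132.
floor(14.37132) = 14.

14


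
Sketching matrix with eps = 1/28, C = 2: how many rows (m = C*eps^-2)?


1/eps = 28.
(1/eps)^2 = 784.
m = 2*784 = 1568.

1568


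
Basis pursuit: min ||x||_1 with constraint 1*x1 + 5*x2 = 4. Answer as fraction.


Axis intercepts:
  x1 = 4, x2 = 0: L1 = 4
  x1 = 0, x2 = 4/5: L1 = 4/5
x* = (0, 4/5)
||x*||_1 = 4/5.

4/5


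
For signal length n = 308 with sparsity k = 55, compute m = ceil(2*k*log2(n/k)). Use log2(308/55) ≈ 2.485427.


log2(n/k) = log2(308/55) ≈ 2.485427.
2*k*log2(n/k) ≈ 2*55*2.485427 = 273.39697.
m = ceil(273.39697) = 274.

274


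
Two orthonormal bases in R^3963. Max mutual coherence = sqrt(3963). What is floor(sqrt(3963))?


62^2 = 3844 <= 3963 < 3969 = 63^2, so 62 <= sqrt(3963) < 63.
floor(sqrt(3963)) = 62.

62


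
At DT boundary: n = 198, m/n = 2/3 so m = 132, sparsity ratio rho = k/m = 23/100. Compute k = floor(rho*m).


m = 2/3*198 = 132.
rho = 23/100.
rho*m = 23/100*132 = 30.36.
k = floor(30.36) = 30.

30


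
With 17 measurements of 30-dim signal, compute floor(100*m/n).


100*m/n = 100*17/30 ≈ 56.6667.
floor = 56.

56


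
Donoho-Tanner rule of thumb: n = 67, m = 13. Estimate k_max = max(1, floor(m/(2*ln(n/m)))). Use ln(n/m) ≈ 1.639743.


n/m = 67/13.
ln(n/m) ≈ 1.639743.
2*ln(n/m) ≈ 3.279486.
m/(2*ln(n/m)) ≈ 13/3.279486 ≈ 3.964.
floor = 3.
k_max = max(1, 3) = 3.

3


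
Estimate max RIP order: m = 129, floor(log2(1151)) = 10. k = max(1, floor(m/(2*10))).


floor(log2(1151)) = 10.
2*10 = 20.
m/(2*floor(log2(n))) = 129/20 ≈ 6.45.
floor = 6.
k = max(1, 6) = 6.

6


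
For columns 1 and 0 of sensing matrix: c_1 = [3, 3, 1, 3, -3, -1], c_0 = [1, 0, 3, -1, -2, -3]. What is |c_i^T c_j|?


Inner product: 3*1 + 3*0 + 1*3 + 3*-1 + -3*-2 + -1*-3
Products: [3, 0, 3, -3, 6, 3]
Sum = 12.
|dot| = 12.

12


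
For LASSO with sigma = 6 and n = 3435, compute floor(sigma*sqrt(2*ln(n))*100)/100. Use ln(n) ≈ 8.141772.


ln(3435) ≈ 8.141772.
2*ln(n) ≈ 16.283544.
sqrt(2*ln(n)) ≈ sqrt(16.283544) ≈ 4.035287.
lambda ≈ 6*4.035287 = 24.211722.
floor(lambda*100)/100 = 24.21.

24.21


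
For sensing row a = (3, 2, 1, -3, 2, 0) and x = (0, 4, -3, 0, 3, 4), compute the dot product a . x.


Non-zero terms: ['2*4', '1*-3', '2*3', '0*4']
Products: [8, -3, 6, 0]
y = sum = 11.

11


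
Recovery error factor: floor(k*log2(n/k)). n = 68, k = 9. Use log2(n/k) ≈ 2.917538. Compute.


log2(n/k) = log2(68/9) ≈ 2.917538.
k*log2(n/k) ≈ 9*2.917538 = 26.257842.
floor(26.257842) = 26.

26


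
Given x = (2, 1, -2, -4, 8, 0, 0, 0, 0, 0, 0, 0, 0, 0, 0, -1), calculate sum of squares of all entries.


Non-zero entries: [(0, 2), (1, 1), (2, -2), (3, -4), (4, 8), (15, -1)]
Squares: [4, 1, 4, 16, 64, 1]
||x||_2^2 = sum = 90.

90


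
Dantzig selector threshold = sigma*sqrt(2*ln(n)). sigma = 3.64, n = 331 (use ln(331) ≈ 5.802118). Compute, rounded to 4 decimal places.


ln(331) ≈ 5.802118.
2*ln(n) ≈ 11.604236.
sqrt(2*ln(n)) ≈ sqrt(11.604236) ≈ 3.406499.
threshold ≈ 3.64*3.406499 = 12.39965636 ≈ 12.3997.

12.3997


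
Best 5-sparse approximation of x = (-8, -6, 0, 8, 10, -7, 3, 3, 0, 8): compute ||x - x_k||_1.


Sorted |x_i| descending: [10, 8, 8, 8, 7, 6, 3, 3, 0, 0]
Keep top 5: [10, 8, 8, 8, 7]
Tail entries: [6, 3, 3, 0, 0]
L1 error = sum of tail = 12.

12


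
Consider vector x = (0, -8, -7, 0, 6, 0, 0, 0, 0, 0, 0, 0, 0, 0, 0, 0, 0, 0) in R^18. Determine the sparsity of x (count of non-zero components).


Non-zero positions: [1, 2, 4].
Sparsity = 3.

3


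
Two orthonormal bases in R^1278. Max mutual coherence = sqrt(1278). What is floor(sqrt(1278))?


35^2 = 1225 <= 1278 < 1296 = 36^2, so 35 <= sqrt(1278) < 36.
floor(sqrt(1278)) = 35.

35


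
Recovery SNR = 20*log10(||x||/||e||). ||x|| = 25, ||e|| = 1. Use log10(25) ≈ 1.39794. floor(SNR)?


||x||/||e|| = 25/1 = 25.
log10(25) ≈ 1.39794.
20*log10(||x||/||e||) ≈ 20*1.39794 = 27.9588.
floor(27.9588) = 27.

27


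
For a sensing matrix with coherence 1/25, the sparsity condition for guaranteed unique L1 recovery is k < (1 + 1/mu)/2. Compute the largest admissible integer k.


1/mu = 25.
1 + 1/mu = 26.
(1 + 1/mu)/2 = 13 is an integer and the inequality is strict, so k_max = 13 - 1 = 12.

12


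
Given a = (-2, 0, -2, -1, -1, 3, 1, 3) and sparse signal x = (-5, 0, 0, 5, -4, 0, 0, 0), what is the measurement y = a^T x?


Non-zero terms: ['-2*-5', '-1*5', '-1*-4']
Products: [10, -5, 4]
y = sum = 9.

9


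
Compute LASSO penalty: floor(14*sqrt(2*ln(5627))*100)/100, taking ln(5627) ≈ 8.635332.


ln(5627) ≈ 8.635332.
2*ln(n) ≈ 17.270664.
sqrt(2*ln(n)) ≈ sqrt(17.270664) ≈ 4.155799.
lambda ≈ 14*4.155799 = 58.181186.
floor(lambda*100)/100 = 58.18.

58.18


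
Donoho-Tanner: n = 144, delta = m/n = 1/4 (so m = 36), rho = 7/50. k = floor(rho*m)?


m = 1/4*144 = 36.
rho = 7/50.
rho*m = 7/50*36 = 5.04.
k = floor(5.04) = 5.

5


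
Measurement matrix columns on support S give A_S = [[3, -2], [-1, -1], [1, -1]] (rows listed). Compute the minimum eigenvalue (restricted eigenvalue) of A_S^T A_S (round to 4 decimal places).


A_S^T A_S = [[11, -6], [-6, 6]].
trace = 17.
det = 30.
disc = trace^2 - 4*det = 289 - 4*30 = 169.
sqrt(169) = 13.
lam_min = (17 - 13)/2 = 2 = 2.0000.

2.0000


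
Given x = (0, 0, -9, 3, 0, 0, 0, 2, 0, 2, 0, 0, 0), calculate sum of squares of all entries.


Non-zero entries: [(2, -9), (3, 3), (7, 2), (9, 2)]
Squares: [81, 9, 4, 4]
||x||_2^2 = sum = 98.

98


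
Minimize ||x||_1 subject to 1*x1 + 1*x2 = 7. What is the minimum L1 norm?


Axis intercepts:
  x1 = 7, x2 = 0: L1 = 7
  x1 = 0, x2 = 7: L1 = 7
x* = (7, 0)
||x*||_1 = 7.

7


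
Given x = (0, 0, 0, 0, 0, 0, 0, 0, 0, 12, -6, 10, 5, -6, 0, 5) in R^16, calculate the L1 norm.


Non-zero entries: [(9, 12), (10, -6), (11, 10), (12, 5), (13, -6), (15, 5)]
Absolute values: [12, 6, 10, 5, 6, 5]
||x||_1 = sum = 44.

44


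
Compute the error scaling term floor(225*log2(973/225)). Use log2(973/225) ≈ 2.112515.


log2(n/k) = log2(973/225) ≈ 2.112515.
k*log2(n/k) ≈ 225*2.112515 = 475.315875.
floor(475.315875) = 475.

475


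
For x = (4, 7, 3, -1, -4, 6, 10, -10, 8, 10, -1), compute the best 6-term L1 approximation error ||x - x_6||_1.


Sorted |x_i| descending: [10, 10, 10, 8, 7, 6, 4, 4, 3, 1, 1]
Keep top 6: [10, 10, 10, 8, 7, 6]
Tail entries: [4, 4, 3, 1, 1]
L1 error = sum of tail = 13.

13


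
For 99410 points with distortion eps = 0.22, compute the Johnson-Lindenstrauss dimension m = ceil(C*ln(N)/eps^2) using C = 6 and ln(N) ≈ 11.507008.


ln(99410) ≈ 11.507008.
eps^2 = 0.22^2 = 0.0484.
C*ln(N)/eps^2 ≈ 6*11.507008/0.0484 ≈ 1426.4886.
m = ceil(1426.4886) = 1427.

1427


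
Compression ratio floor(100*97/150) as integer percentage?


100*m/n = 100*97/150 ≈ 64.6667.
floor = 64.

64


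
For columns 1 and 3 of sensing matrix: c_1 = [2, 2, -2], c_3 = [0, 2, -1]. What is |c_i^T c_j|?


Inner product: 2*0 + 2*2 + -2*-1
Products: [0, 4, 2]
Sum = 6.
|dot| = 6.

6


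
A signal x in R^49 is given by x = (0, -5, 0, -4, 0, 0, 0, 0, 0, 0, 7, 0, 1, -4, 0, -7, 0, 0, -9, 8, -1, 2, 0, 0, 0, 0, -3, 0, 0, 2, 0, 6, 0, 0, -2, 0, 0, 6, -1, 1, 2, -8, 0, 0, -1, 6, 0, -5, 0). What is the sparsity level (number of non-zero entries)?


Non-zero positions: [1, 3, 10, 12, 13, 15, 18, 19, 20, 21, 26, 29, 31, 34, 37, 38, 39, 40, 41, 44, 45, 47].
Sparsity = 22.

22


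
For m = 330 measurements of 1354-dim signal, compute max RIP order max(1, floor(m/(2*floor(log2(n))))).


floor(log2(1354)) = 10.
2*10 = 20.
m/(2*floor(log2(n))) = 330/20 ≈ 16.5.
floor = 16.
k = max(1, 16) = 16.

16


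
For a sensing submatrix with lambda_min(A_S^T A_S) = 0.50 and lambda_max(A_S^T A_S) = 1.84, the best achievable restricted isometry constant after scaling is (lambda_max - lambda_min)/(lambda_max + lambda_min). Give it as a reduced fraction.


lambda_max - lambda_min = 1.84 - 0.50 = 1.34.
lambda_max + lambda_min = 1.84 + 0.50 = 2.34.
delta = 1.34/2.34 = 134/234 = 67/117.

67/117


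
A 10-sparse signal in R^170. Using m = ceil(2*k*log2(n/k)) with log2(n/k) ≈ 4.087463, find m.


log2(n/k) = log2(170/10) ≈ 4.087463.
2*k*log2(n/k) ≈ 2*10*4.087463 = 81.74926.
m = ceil(81.74926) = 82.

82


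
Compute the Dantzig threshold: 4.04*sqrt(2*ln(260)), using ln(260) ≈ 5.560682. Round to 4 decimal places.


ln(260) ≈ 5.560682.
2*ln(n) ≈ 11.121364.
sqrt(2*ln(n)) ≈ sqrt(11.121364) ≈ 3.334871.
threshold ≈ 4.04*3.334871 = 13.47287884 ≈ 13.4729.

13.4729


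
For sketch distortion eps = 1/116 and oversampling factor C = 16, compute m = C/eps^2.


1/eps = 116.
(1/eps)^2 = 13456.
m = 16*13456 = 215296.

215296


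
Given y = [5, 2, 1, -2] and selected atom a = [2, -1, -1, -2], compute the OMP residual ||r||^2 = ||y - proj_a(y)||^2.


a^T a = 10.
a^T y = 11.
coeff = 11/10 = 11/10.
||r||^2 = 219/10.

219/10


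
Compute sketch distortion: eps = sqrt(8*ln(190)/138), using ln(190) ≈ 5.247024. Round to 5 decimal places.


ln(190) ≈ 5.247024.
8*ln(N)/m ≈ 8*5.247024/138 ≈ 0.3041753.
eps = sqrt(0.3041753) ≈ 0.5515209 ≈ 0.55152.

0.55152


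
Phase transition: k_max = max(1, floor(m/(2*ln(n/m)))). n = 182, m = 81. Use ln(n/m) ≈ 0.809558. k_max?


n/m = 182/81.
ln(n/m) ≈ 0.809558.
2*ln(n/m) ≈ 1.619116.
m/(2*ln(n/m)) ≈ 81/1.619116 ≈ 50.0273.
floor = 50.
k_max = max(1, 50) = 50.

50


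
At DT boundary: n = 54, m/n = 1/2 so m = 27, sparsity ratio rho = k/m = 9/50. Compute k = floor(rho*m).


m = 1/2*54 = 27.
rho = 9/50.
rho*m = 9/50*27 = 4.86.
k = floor(4.86) = 4.

4


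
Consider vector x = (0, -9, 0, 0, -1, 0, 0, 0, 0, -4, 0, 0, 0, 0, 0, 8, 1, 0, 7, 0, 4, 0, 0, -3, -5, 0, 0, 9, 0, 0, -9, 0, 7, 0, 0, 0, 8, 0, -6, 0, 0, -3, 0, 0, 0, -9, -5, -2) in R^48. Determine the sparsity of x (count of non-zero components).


Non-zero positions: [1, 4, 9, 15, 16, 18, 20, 23, 24, 27, 30, 32, 36, 38, 41, 45, 46, 47].
Sparsity = 18.

18


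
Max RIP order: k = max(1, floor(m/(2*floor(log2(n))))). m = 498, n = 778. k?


floor(log2(778)) = 9.
2*9 = 18.
m/(2*floor(log2(n))) = 498/18 ≈ 27.6667.
floor = 27.
k = max(1, 27) = 27.

27


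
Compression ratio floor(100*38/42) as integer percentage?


100*m/n = 100*38/42 ≈ 90.4762.
floor = 90.

90


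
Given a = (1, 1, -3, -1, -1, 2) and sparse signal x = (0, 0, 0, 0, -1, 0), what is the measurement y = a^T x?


Non-zero terms: ['-1*-1']
Products: [1]
y = sum = 1.

1


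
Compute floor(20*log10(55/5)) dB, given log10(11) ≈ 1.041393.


||x||/||e|| = 55/5 = 11.
log10(11) ≈ 1.041393.
20*log10(||x||/||e||) ≈ 20*1.041393 = 20.82786.
floor(20.82786) = 20.

20


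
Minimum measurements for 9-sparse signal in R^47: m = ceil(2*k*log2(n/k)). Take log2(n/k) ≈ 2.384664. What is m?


log2(n/k) = log2(47/9) ≈ 2.384664.
2*k*log2(n/k) ≈ 2*9*2.384664 = 42.923952.
m = ceil(42.923952) = 43.

43


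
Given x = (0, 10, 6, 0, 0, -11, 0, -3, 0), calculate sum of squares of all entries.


Non-zero entries: [(1, 10), (2, 6), (5, -11), (7, -3)]
Squares: [100, 36, 121, 9]
||x||_2^2 = sum = 266.

266


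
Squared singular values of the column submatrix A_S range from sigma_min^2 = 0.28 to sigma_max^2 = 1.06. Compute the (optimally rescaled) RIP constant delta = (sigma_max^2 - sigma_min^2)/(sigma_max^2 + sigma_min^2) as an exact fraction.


lambda_max - lambda_min = 1.06 - 0.28 = 0.78.
lambda_max + lambda_min = 1.06 + 0.28 = 1.34.
delta = 0.78/1.34 = 78/134 = 39/67.

39/67


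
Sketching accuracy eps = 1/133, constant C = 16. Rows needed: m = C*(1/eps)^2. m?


1/eps = 133.
(1/eps)^2 = 17689.
m = 16*17689 = 283024.

283024


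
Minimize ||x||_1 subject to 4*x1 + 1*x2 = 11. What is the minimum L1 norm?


Axis intercepts:
  x1 = 11/4, x2 = 0: L1 = 11/4
  x1 = 0, x2 = 11: L1 = 11
x* = (11/4, 0)
||x*||_1 = 11/4.

11/4


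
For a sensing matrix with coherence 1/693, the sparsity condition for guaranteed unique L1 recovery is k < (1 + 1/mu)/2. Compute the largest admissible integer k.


1/mu = 693.
1 + 1/mu = 694.
(1 + 1/mu)/2 = 347 is an integer and the inequality is strict, so k_max = 347 - 1 = 346.

346


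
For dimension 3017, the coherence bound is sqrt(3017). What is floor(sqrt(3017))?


54^2 = 2916 <= 3017 < 3025 = 55^2, so 54 <= sqrt(3017) < 55.
floor(sqrt(3017)) = 54.

54


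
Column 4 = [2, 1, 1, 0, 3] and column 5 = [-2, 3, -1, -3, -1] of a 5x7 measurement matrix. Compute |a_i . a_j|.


Inner product: 2*-2 + 1*3 + 1*-1 + 0*-3 + 3*-1
Products: [-4, 3, -1, 0, -3]
Sum = -5.
|dot| = 5.

5


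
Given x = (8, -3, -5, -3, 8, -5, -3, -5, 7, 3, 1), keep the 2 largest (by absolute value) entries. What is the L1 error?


Sorted |x_i| descending: [8, 8, 7, 5, 5, 5, 3, 3, 3, 3, 1]
Keep top 2: [8, 8]
Tail entries: [7, 5, 5, 5, 3, 3, 3, 3, 1]
L1 error = sum of tail = 35.

35


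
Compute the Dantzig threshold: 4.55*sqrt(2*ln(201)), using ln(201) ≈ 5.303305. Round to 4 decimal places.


ln(201) ≈ 5.303305.
2*ln(n) ≈ 10.60661.
sqrt(2*ln(n)) ≈ sqrt(10.60661) ≈ 3.256779.
threshold ≈ 4.55*3.256779 = 14.81834445 ≈ 14.8183.

14.8183


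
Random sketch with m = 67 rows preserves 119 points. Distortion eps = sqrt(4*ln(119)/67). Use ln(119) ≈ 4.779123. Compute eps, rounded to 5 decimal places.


ln(119) ≈ 4.779123.
4*ln(N)/m ≈ 4*4.779123/67 ≈ 0.28532078.
eps = sqrt(0.28532078) ≈ 0.5341543 ≈ 0.53415.

0.53415


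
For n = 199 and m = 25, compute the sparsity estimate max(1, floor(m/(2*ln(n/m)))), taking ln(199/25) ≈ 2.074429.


n/m = 199/25.
ln(n/m) ≈ 2.074429.
2*ln(n/m) ≈ 4.148858.
m/(2*ln(n/m)) ≈ 25/4.148858 ≈ 6.0258.
floor = 6.
k_max = max(1, 6) = 6.

6


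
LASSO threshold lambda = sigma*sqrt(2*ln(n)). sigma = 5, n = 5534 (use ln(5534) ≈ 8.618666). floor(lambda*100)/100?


ln(5534) ≈ 8.618666.
2*ln(n) ≈ 17.237332.
sqrt(2*ln(n)) ≈ sqrt(17.237332) ≈ 4.151787.
lambda ≈ 5*4.151787 = 20.758935.
floor(lambda*100)/100 = 20.75.

20.75


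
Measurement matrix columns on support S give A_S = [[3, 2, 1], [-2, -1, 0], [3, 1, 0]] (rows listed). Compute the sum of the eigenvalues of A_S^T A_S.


Sum of eigenvalues of A_S^T A_S = trace(A_S^T A_S) = sum of squared column norms of A_S.
A_S^T A_S diagonal: [22, 6, 1].
trace = 22 + 6 + 1 = 29.

29


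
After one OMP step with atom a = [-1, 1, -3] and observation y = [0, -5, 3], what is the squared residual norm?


a^T a = 11.
a^T y = -14.
coeff = -14/11 = -14/11.
||r||^2 = 178/11.

178/11


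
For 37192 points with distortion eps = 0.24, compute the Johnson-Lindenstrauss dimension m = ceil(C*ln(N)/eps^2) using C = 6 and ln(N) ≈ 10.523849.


ln(37192) ≈ 10.523849.
eps^2 = 0.24^2 = 0.0576.
C*ln(N)/eps^2 ≈ 6*10.523849/0.0576 ≈ 1096.2343.
m = ceil(1096.2343) = 1097.

1097


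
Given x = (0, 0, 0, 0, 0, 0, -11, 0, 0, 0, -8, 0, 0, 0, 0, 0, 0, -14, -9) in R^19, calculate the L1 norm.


Non-zero entries: [(6, -11), (10, -8), (17, -14), (18, -9)]
Absolute values: [11, 8, 14, 9]
||x||_1 = sum = 42.

42


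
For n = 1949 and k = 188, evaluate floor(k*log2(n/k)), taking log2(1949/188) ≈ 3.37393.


log2(n/k) = log2(1949/188) ≈ 3.37393.
k*log2(n/k) ≈ 188*3.37393 = 634.29884.
floor(634.29884) = 634.

634


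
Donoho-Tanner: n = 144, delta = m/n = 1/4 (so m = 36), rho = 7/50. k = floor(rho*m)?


m = 1/4*144 = 36.
rho = 7/50.
rho*m = 7/50*36 = 5.04.
k = floor(5.04) = 5.

5


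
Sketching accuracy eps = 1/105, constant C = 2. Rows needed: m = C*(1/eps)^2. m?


1/eps = 105.
(1/eps)^2 = 11025.
m = 2*11025 = 22050.

22050


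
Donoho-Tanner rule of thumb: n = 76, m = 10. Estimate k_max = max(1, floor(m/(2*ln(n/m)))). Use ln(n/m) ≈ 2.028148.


n/m = 76/10 = 38/5.
ln(n/m) ≈ 2.028148.
2*ln(n/m) ≈ 4.056296.
m/(2*ln(n/m)) ≈ 10/4.056296 ≈ 2.4653.
floor = 2.
k_max = max(1, 2) = 2.

2


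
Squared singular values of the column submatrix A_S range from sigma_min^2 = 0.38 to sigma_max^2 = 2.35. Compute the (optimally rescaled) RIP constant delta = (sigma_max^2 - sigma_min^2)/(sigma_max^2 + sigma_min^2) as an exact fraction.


lambda_max - lambda_min = 2.35 - 0.38 = 1.97.
lambda_max + lambda_min = 2.35 + 0.38 = 2.73.
delta = 1.97/2.73 = 197/273.

197/273


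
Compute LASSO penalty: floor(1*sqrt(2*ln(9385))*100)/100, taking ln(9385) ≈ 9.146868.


ln(9385) ≈ 9.146868.
2*ln(n) ≈ 18.293736.
sqrt(2*ln(n)) ≈ sqrt(18.293736) ≈ 4.277118.
lambda ≈ 1*4.277118 = 4.277118.
floor(lambda*100)/100 = 4.27.

4.27


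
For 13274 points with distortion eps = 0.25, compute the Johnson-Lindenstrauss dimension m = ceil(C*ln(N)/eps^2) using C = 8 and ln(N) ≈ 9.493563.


ln(13274) ≈ 9.493563.
eps^2 = 0.25^2 = 0.0625.
C*ln(N)/eps^2 ≈ 8*9.493563/0.0625 ≈ 1215.1761.
m = ceil(1215.1761) = 1216.

1216


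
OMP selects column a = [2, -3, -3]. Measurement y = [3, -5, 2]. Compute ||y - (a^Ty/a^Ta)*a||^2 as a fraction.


a^T a = 22.
a^T y = 15.
coeff = 15/22 = 15/22.
||r||^2 = 611/22.

611/22


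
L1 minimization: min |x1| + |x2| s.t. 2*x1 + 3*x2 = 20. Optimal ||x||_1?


Axis intercepts:
  x1 = 10, x2 = 0: L1 = 10
  x1 = 0, x2 = 20/3: L1 = 20/3
x* = (0, 20/3)
||x*||_1 = 20/3.

20/3


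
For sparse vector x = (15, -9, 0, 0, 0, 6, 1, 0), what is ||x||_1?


Non-zero entries: [(0, 15), (1, -9), (5, 6), (6, 1)]
Absolute values: [15, 9, 6, 1]
||x||_1 = sum = 31.

31


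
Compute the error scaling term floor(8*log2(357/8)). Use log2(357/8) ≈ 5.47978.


log2(n/k) = log2(357/8) ≈ 5.47978.
k*log2(n/k) ≈ 8*5.47978 = 43.83824.
floor(43.83824) = 43.

43


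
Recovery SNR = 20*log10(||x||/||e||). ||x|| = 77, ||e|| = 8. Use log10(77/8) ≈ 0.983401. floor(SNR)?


||x||/||e|| = 77/8.
log10(77/8) ≈ 0.983401.
20*log10(||x||/||e||) ≈ 20*0.983401 = 19.66802.
floor(19.66802) = 19.

19


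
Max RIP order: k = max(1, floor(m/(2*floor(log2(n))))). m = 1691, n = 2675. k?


floor(log2(2675)) = 11.
2*11 = 22.
m/(2*floor(log2(n))) = 1691/22 ≈ 76.8636.
floor = 76.
k = max(1, 76) = 76.

76


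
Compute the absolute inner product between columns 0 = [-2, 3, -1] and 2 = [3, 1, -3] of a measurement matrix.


Inner product: -2*3 + 3*1 + -1*-3
Products: [-6, 3, 3]
Sum = 0.
|dot| = 0.

0


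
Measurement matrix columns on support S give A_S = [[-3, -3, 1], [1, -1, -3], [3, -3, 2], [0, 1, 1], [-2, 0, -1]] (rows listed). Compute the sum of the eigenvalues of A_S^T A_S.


Sum of eigenvalues of A_S^T A_S = trace(A_S^T A_S) = sum of squared column norms of A_S.
A_S^T A_S diagonal: [23, 20, 16].
trace = 23 + 20 + 16 = 59.

59


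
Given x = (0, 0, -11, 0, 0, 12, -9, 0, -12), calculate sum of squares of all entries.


Non-zero entries: [(2, -11), (5, 12), (6, -9), (8, -12)]
Squares: [121, 144, 81, 144]
||x||_2^2 = sum = 490.

490


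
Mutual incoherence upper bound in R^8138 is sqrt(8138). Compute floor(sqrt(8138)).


90^2 = 8100 <= 8138 < 8281 = 91^2, so 90 <= sqrt(8138) < 91.
floor(sqrt(8138)) = 90.

90


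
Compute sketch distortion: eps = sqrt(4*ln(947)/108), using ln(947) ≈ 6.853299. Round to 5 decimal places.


ln(947) ≈ 6.853299.
4*ln(N)/m ≈ 4*6.853299/108 ≈ 0.25382589.
eps = sqrt(0.25382589) ≈ 0.5038114 ≈ 0.50381.

0.50381


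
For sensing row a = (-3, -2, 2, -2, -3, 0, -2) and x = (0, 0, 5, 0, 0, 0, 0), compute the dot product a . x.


Non-zero terms: ['2*5']
Products: [10]
y = sum = 10.

10


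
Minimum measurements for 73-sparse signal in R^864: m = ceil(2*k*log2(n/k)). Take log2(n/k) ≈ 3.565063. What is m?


log2(n/k) = log2(864/73) ≈ 3.565063.
2*k*log2(n/k) ≈ 2*73*3.565063 = 520.499198.
m = ceil(520.499198) = 521.

521


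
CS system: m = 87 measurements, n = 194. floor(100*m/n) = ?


100*m/n = 100*87/194 ≈ 44.8454.
floor = 44.

44


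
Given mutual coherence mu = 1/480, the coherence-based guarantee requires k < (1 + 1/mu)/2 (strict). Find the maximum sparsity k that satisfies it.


1/mu = 480.
1 + 1/mu = 481.
(1 + 1/mu)/2 = 240.5 is not an integer, so k_max = floor(240.5) = 240.

240


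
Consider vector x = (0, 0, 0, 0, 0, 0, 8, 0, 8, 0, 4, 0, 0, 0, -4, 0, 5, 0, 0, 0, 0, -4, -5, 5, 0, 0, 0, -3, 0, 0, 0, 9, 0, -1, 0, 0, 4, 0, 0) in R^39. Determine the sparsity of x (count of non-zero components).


Non-zero positions: [6, 8, 10, 14, 16, 21, 22, 23, 27, 31, 33, 36].
Sparsity = 12.

12


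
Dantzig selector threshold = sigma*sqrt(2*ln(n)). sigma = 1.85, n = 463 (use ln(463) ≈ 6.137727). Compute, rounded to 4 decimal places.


ln(463) ≈ 6.137727.
2*ln(n) ≈ 12.275454.
sqrt(2*ln(n)) ≈ sqrt(12.275454) ≈ 3.503634.
threshold ≈ 1.85*3.503634 = 6.4817229 ≈ 6.4817.

6.4817


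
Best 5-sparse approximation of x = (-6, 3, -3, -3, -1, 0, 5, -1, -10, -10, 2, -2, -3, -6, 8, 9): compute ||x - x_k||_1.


Sorted |x_i| descending: [10, 10, 9, 8, 6, 6, 5, 3, 3, 3, 3, 2, 2, 1, 1, 0]
Keep top 5: [10, 10, 9, 8, 6]
Tail entries: [6, 5, 3, 3, 3, 3, 2, 2, 1, 1, 0]
L1 error = sum of tail = 29.

29


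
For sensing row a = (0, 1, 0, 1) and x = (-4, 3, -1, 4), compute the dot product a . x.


Non-zero terms: ['0*-4', '1*3', '0*-1', '1*4']
Products: [0, 3, 0, 4]
y = sum = 7.

7


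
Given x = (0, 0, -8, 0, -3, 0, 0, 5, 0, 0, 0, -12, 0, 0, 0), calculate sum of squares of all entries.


Non-zero entries: [(2, -8), (4, -3), (7, 5), (11, -12)]
Squares: [64, 9, 25, 144]
||x||_2^2 = sum = 242.

242


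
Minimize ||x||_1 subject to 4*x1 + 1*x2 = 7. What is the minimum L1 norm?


Axis intercepts:
  x1 = 7/4, x2 = 0: L1 = 7/4
  x1 = 0, x2 = 7: L1 = 7
x* = (7/4, 0)
||x*||_1 = 7/4.

7/4


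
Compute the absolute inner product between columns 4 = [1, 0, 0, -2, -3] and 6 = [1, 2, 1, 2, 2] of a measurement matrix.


Inner product: 1*1 + 0*2 + 0*1 + -2*2 + -3*2
Products: [1, 0, 0, -4, -6]
Sum = -9.
|dot| = 9.

9


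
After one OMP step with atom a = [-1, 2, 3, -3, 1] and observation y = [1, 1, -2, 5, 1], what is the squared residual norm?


a^T a = 24.
a^T y = -19.
coeff = -19/24 = -19/24.
||r||^2 = 407/24.

407/24


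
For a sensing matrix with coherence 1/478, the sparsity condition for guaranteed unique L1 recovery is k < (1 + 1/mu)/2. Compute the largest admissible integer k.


1/mu = 478.
1 + 1/mu = 479.
(1 + 1/mu)/2 = 239.5 is not an integer, so k_max = floor(239.5) = 239.

239


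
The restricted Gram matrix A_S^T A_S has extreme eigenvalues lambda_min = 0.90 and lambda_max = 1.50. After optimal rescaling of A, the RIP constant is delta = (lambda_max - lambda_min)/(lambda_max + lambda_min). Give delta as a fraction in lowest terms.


lambda_max - lambda_min = 1.50 - 0.90 = 0.60.
lambda_max + lambda_min = 1.50 + 0.90 = 2.40.
delta = 0.60/2.40 = 60/240 = 1/4.

1/4


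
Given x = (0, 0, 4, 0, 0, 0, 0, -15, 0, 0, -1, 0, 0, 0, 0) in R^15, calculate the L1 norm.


Non-zero entries: [(2, 4), (7, -15), (10, -1)]
Absolute values: [4, 15, 1]
||x||_1 = sum = 20.

20


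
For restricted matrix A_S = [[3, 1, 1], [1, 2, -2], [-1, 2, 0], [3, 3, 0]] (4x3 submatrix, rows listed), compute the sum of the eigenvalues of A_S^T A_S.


Sum of eigenvalues of A_S^T A_S = trace(A_S^T A_S) = sum of squared column norms of A_S.
A_S^T A_S diagonal: [20, 18, 5].
trace = 20 + 18 + 5 = 43.

43


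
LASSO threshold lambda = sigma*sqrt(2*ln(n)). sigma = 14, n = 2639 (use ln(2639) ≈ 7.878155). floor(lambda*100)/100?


ln(2639) ≈ 7.878155.
2*ln(n) ≈ 15.75631.
sqrt(2*ln(n)) ≈ sqrt(15.75631) ≈ 3.969422.
lambda ≈ 14*3.969422 = 55.571908.
floor(lambda*100)/100 = 55.57.

55.57


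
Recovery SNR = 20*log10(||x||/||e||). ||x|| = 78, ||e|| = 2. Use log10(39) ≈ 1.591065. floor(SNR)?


||x||/||e|| = 78/2 = 39.
log10(39) ≈ 1.591065.
20*log10(||x||/||e||) ≈ 20*1.591065 = 31.8213.
floor(31.8213) = 31.

31


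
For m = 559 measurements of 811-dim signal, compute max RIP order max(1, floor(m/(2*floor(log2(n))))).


floor(log2(811)) = 9.
2*9 = 18.
m/(2*floor(log2(n))) = 559/18 ≈ 31.0556.
floor = 31.
k = max(1, 31) = 31.

31


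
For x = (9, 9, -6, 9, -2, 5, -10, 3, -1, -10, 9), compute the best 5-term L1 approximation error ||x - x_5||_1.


Sorted |x_i| descending: [10, 10, 9, 9, 9, 9, 6, 5, 3, 2, 1]
Keep top 5: [10, 10, 9, 9, 9]
Tail entries: [9, 6, 5, 3, 2, 1]
L1 error = sum of tail = 26.

26


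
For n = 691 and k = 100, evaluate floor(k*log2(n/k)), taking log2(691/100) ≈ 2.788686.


log2(n/k) = log2(691/100) ≈ 2.788686.
k*log2(n/k) ≈ 100*2.788686 = 278.8686.
floor(278.8686) = 278.

278


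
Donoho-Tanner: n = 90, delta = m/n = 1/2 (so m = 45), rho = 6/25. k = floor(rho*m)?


m = 1/2*90 = 45.
rho = 6/25.
rho*m = 6/25*45 = 10.8.
k = floor(10.8) = 10.

10


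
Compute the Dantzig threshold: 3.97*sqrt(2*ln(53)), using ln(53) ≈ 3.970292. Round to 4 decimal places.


ln(53) ≈ 3.970292.
2*ln(n) ≈ 7.940584.
sqrt(2*ln(n)) ≈ sqrt(7.940584) ≈ 2.817904.
threshold ≈ 3.97*2.817904 = 11.18707888 ≈ 11.1871.

11.1871


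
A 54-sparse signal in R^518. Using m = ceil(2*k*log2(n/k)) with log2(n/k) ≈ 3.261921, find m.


log2(n/k) = log2(518/54) ≈ 3.261921.
2*k*log2(n/k) ≈ 2*54*3.261921 = 352.287468.
m = ceil(352.287468) = 353.

353


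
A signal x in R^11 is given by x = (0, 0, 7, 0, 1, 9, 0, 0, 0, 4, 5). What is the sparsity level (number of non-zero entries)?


Non-zero positions: [2, 4, 5, 9, 10].
Sparsity = 5.

5


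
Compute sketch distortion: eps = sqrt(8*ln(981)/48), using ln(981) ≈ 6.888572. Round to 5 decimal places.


ln(981) ≈ 6.888572.
8*ln(N)/m ≈ 8*6.888572/48 ≈ 1.14809533.
eps = sqrt(1.14809533) ≈ 1.0714921 ≈ 1.07149.

1.07149


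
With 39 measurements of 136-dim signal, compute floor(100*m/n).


100*m/n = 100*39/136 ≈ 28.6765.
floor = 28.

28


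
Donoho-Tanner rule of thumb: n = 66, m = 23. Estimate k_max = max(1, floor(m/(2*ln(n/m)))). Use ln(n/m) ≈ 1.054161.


n/m = 66/23.
ln(n/m) ≈ 1.054161.
2*ln(n/m) ≈ 2.108322.
m/(2*ln(n/m)) ≈ 23/2.108322 ≈ 10.9091.
floor = 10.
k_max = max(1, 10) = 10.

10


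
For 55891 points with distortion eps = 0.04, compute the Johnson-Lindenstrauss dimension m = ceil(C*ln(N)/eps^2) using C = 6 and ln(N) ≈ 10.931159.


ln(55891) ≈ 10.931159.
eps^2 = 0.04^2 = 0.0016.
C*ln(N)/eps^2 ≈ 6*10.931159/0.0016 ≈ 40991.8463.
m = ceil(40991.8463) = 40992.

40992


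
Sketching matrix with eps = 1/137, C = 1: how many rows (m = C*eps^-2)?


1/eps = 137.
(1/eps)^2 = 18769.
m = 1*18769 = 18769.

18769


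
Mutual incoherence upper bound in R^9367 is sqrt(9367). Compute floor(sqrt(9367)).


96^2 = 9216 <= 9367 < 9409 = 97^2, so 96 <= sqrt(9367) < 97.
floor(sqrt(9367)) = 96.

96


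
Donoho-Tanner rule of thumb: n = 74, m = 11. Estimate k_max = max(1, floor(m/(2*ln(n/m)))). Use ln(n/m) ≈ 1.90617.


n/m = 74/11.
ln(n/m) ≈ 1.90617.
2*ln(n/m) ≈ 3.81234.
m/(2*ln(n/m)) ≈ 11/3.81234 ≈ 2.8854.
floor = 2.
k_max = max(1, 2) = 2.

2


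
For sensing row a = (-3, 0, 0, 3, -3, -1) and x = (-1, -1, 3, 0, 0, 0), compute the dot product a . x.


Non-zero terms: ['-3*-1', '0*-1', '0*3']
Products: [3, 0, 0]
y = sum = 3.

3


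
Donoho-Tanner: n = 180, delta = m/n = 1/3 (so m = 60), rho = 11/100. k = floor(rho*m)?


m = 1/3*180 = 60.
rho = 11/100.
rho*m = 11/100*60 = 6.6.
k = floor(6.6) = 6.

6


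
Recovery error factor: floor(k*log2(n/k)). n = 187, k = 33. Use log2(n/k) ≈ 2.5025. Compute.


log2(n/k) = log2(187/33) ≈ 2.5025.
k*log2(n/k) ≈ 33*2.5025 = 82.5825.
floor(82.5825) = 82.

82


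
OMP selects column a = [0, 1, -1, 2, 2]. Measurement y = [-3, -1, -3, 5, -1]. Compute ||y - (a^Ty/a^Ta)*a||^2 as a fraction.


a^T a = 10.
a^T y = 10.
coeff = 10/10 = 1.
||r||^2 = 35.

35


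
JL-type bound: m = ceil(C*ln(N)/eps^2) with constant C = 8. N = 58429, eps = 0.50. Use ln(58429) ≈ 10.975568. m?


ln(58429) ≈ 10.975568.
eps^2 = 0.50^2 = 0.25.
C*ln(N)/eps^2 ≈ 8*10.975568/0.25 ≈ 351.2182.
m = ceil(351.2182) = 352.

352


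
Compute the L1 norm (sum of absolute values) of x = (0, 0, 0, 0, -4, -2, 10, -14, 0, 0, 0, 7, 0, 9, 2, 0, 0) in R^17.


Non-zero entries: [(4, -4), (5, -2), (6, 10), (7, -14), (11, 7), (13, 9), (14, 2)]
Absolute values: [4, 2, 10, 14, 7, 9, 2]
||x||_1 = sum = 48.

48


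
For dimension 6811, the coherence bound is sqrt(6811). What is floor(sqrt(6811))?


82^2 = 6724 <= 6811 < 6889 = 83^2, so 82 <= sqrt(6811) < 83.
floor(sqrt(6811)) = 82.

82


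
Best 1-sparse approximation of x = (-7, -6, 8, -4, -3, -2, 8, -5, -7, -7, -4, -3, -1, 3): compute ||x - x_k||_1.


Sorted |x_i| descending: [8, 8, 7, 7, 7, 6, 5, 4, 4, 3, 3, 3, 2, 1]
Keep top 1: [8]
Tail entries: [8, 7, 7, 7, 6, 5, 4, 4, 3, 3, 3, 2, 1]
L1 error = sum of tail = 60.

60


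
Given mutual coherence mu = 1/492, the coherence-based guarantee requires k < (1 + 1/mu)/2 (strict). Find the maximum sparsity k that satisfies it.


1/mu = 492.
1 + 1/mu = 493.
(1 + 1/mu)/2 = 246.5 is not an integer, so k_max = floor(246.5) = 246.

246


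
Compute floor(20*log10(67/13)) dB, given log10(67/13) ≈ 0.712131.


||x||/||e|| = 67/13.
log10(67/13) ≈ 0.712131.
20*log10(||x||/||e||) ≈ 20*0.712131 = 14.24262.
floor(14.24262) = 14.

14
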